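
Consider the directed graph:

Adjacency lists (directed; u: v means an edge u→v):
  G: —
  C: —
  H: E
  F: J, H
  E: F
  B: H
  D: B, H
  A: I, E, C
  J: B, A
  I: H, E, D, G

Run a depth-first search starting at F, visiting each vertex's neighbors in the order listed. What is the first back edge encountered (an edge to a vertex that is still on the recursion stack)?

E→F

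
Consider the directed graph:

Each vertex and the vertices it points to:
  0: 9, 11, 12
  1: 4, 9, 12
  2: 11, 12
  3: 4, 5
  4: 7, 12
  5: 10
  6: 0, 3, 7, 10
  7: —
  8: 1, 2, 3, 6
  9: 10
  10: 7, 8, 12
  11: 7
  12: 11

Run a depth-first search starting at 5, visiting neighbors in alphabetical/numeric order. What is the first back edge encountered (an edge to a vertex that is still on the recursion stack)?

DFS from 5 (visiting neighbors in alphabetical/numeric order); mark gray on enter, black on exit:
5 gray
  10 gray
    7 gray
    7 black
    8 gray
      1 gray
        4 gray
          4→7: 7 black — skip
          12 gray
            11 gray
              11→7: 7 black — skip
            11 black
          12 black
        4 black
        9 gray
          9→10: 10 is gray → back edge
First back edge: 9 → 10.

9→10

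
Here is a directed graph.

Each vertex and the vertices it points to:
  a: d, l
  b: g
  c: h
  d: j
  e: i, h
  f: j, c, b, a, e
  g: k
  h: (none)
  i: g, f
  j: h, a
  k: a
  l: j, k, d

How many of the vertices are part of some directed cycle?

8

A vertex is on a directed cycle iff it belongs to a strongly connected component of size ≥ 2 (or has a self-loop).
The vertices on cycles are {a, d, e, f, i, j, k, l} — 8 in total.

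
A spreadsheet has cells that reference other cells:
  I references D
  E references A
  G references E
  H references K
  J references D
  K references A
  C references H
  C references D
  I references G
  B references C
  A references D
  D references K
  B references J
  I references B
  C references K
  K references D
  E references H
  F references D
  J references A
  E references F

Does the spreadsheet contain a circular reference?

Yes

DFS with white/gray/black marking, starting from C:
C gray
  H gray
    K gray
      D gray
        D→K: K is gray → back edge
Back edge found, so a cycle exists: K → D → K.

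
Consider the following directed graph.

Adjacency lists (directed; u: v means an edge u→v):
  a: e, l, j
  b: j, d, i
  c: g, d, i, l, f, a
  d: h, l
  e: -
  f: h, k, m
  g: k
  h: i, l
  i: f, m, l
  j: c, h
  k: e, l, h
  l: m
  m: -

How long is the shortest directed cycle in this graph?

3

For each vertex v, BFS finds the shortest path from v back to v.
The shortest such closed walk is j → c → a → j, length 3.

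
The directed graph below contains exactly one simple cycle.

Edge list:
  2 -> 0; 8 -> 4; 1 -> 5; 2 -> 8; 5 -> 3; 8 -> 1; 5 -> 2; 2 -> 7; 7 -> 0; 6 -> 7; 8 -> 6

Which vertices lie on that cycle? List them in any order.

1, 2, 5, 8

DFS with gray/black marking from 2:
2 gray
  8 gray
    1 gray
      5 gray
        5→2: 2 is gray → back edge
Back edge closes the cycle 2 → 8 → 1 → 5 → 2; its vertices are {1, 2, 5, 8}.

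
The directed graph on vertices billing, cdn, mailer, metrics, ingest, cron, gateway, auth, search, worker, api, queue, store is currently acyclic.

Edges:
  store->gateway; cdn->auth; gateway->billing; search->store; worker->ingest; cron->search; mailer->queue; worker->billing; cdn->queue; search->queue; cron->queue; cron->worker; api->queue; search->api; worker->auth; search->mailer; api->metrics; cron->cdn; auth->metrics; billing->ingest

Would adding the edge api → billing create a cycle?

Adding api→billing creates a cycle iff billing can already reach api.
Explore from billing: no path reaches api. The graph stays acyclic.

No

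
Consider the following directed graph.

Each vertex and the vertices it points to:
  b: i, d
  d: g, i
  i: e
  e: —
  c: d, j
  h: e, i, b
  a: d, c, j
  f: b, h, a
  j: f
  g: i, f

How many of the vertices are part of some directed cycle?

A vertex is on a directed cycle iff it belongs to a strongly connected component of size ≥ 2 (or has a self-loop).
The vertices on cycles are {a, b, c, d, f, g, h, j} — 8 in total.

8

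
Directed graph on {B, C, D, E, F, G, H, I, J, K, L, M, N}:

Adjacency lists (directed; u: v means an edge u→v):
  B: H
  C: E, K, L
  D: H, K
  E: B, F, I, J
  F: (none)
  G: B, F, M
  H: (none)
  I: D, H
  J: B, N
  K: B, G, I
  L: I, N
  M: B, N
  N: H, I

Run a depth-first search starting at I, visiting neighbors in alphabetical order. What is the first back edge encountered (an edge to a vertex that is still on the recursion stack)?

N->I

DFS from I (visiting neighbors in alphabetical order); mark gray on enter, black on exit:
I gray
  D gray
    H gray
    H black
    K gray
      B gray
        B→H: H black — skip
      B black
      G gray
        G→B: B black — skip
        F gray
        F black
        M gray
          M→B: B black — skip
          N gray
            N→H: H black — skip
            N→I: I is gray → back edge
First back edge: N → I.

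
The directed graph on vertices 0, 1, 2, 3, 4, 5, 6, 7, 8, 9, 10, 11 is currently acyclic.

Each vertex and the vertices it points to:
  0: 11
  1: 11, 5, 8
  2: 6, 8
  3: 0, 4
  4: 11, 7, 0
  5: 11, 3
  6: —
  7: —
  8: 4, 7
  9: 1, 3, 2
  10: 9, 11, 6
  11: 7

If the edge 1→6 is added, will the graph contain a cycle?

No

Adding 1→6 creates a cycle iff 6 can already reach 1.
Explore from 6: no path reaches 1. The graph stays acyclic.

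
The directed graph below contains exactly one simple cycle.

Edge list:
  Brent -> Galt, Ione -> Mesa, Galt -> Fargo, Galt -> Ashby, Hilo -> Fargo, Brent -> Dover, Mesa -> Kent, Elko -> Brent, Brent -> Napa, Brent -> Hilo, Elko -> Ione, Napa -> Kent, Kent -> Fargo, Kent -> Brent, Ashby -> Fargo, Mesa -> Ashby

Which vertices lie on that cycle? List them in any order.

DFS with gray/black marking from Brent:
Brent gray
  Dover gray
  Dover black
  Galt gray
    Ashby gray
      Fargo gray
      Fargo black
    Ashby black
    Galt→Fargo: Fargo black — skip
  Galt black
  Hilo gray
    Hilo→Fargo: Fargo black — skip
  Hilo black
  Napa gray
    Kent gray
      Kent→Fargo: Fargo black — skip
      Kent→Brent: Brent is gray → back edge
Back edge closes the cycle Brent → Napa → Kent → Brent; its vertices are {Kent, Napa, Brent}.

Kent, Napa, Brent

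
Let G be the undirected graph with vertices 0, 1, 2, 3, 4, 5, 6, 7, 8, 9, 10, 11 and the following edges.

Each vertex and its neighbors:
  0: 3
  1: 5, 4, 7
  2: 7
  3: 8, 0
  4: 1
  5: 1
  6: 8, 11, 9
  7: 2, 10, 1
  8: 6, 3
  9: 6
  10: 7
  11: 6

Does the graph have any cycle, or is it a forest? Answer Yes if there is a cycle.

No

DFS, tracking each vertex's parent; an edge to a visited non-parent vertex closes a cycle.
Start from 6:
visit 6 (parent –)
  visit 8 (parent 6)
    8–6: parent, skip
    visit 3 (parent 8)
      3–8: parent, skip
      visit 0 (parent 3)
        0–3: parent, skip
  visit 11 (parent 6)
    11–6: parent, skip
  visit 9 (parent 6)
    9–6: parent, skip
visit 1 (parent –)
  visit 5 (parent 1)
    5–1: parent, skip
  visit 4 (parent 1)
    4–1: parent, skip
  visit 7 (parent 1)
    visit 2 (parent 7)
      2–7: parent, skip
    visit 10 (parent 7)
      10–7: parent, skip
    7–1: parent, skip
No non-parent visited neighbor found — the graph is a forest.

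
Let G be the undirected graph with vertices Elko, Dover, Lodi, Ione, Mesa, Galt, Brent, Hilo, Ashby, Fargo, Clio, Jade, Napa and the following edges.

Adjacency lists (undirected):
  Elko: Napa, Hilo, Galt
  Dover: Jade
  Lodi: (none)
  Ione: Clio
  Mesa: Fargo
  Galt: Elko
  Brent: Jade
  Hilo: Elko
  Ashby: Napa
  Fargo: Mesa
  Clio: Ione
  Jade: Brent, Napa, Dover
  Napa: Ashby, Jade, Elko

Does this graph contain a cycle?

No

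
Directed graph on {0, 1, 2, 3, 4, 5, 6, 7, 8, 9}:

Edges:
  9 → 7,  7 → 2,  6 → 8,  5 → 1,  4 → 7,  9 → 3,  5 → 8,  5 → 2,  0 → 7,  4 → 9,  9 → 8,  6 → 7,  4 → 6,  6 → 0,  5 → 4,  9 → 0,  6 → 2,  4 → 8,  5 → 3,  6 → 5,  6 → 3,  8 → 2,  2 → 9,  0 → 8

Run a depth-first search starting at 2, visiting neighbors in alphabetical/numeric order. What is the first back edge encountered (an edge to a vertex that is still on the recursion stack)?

DFS from 2 (visiting neighbors in alphabetical/numeric order); mark gray on enter, black on exit:
2 gray
  9 gray
    0 gray
      7 gray
        7→2: 2 is gray → back edge
First back edge: 7 → 2.

7→2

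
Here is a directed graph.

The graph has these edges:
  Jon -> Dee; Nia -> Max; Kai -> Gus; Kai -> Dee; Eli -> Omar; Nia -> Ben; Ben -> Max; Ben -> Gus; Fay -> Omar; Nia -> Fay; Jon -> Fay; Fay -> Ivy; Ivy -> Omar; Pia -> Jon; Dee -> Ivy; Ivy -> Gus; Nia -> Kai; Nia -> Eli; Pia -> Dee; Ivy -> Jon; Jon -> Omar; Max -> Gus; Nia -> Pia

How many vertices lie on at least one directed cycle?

A vertex is on a directed cycle iff it belongs to a strongly connected component of size ≥ 2 (or has a self-loop).
The vertices on cycles are {Dee, Fay, Ivy, Jon} — 4 in total.

4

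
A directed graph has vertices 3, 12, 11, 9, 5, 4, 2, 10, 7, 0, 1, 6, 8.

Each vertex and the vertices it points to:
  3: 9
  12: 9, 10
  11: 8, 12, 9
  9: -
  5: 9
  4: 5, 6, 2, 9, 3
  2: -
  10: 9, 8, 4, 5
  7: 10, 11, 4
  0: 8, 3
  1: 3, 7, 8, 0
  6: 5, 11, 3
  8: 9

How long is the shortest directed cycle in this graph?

5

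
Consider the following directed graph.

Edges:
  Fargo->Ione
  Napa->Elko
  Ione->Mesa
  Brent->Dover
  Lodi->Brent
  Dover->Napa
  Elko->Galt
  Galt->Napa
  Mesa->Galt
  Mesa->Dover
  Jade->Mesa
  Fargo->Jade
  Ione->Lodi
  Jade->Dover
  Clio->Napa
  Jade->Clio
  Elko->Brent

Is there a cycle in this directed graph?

Yes

DFS with white/gray/black marking, starting from Lodi:
Lodi gray
  Brent gray
    Dover gray
      Napa gray
        Elko gray
          Elko→Brent: Brent is gray → back edge
Back edge found, so a cycle exists: Brent → Dover → Napa → Elko → Brent.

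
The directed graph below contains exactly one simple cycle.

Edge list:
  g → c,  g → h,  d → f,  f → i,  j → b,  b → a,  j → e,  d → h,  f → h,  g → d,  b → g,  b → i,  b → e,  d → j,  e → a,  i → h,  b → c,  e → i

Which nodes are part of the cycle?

b, d, g, j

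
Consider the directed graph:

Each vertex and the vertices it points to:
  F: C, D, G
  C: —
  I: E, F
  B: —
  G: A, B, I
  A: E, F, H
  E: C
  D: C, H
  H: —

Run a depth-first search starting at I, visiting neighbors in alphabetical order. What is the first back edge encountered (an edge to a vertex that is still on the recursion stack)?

A→F

DFS from I (visiting neighbors in alphabetical order); mark gray on enter, black on exit:
I gray
  E gray
    C gray
    C black
  E black
  F gray
    F→C: C black — skip
    D gray
      D→C: C black — skip
      H gray
      H black
    D black
    G gray
      A gray
        A→E: E black — skip
        A→F: F is gray → back edge
First back edge: A → F.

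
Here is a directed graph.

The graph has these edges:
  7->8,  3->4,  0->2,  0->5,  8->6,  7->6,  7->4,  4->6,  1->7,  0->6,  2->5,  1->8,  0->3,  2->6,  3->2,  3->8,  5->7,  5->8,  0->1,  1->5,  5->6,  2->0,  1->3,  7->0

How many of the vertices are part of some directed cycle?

6

A vertex is on a directed cycle iff it belongs to a strongly connected component of size ≥ 2 (or has a self-loop).
The vertices on cycles are {0, 1, 2, 3, 5, 7} — 6 in total.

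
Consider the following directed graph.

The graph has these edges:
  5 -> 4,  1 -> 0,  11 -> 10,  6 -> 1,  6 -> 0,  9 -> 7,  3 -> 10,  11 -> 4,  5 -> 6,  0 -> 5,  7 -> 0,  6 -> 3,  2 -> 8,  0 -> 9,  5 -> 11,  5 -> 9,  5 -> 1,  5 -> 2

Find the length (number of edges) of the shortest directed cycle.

For each vertex v, BFS finds the shortest path from v back to v.
The shortest such closed walk is 5 → 6 → 0 → 5, length 3.

3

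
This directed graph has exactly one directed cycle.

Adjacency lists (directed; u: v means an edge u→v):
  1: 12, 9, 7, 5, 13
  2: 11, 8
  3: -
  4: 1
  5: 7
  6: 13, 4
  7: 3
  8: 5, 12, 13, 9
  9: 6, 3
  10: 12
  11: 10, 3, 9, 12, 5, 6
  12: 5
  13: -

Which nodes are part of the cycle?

DFS with gray/black marking from 6:
6 gray
  13 gray
  13 black
  4 gray
    1 gray
      12 gray
        5 gray
          7 gray
            3 gray
            3 black
          7 black
        5 black
      12 black
      9 gray
        9→6: 6 is gray → back edge
Back edge closes the cycle 6 → 4 → 1 → 9 → 6; its vertices are {1, 4, 6, 9}.

1, 4, 6, 9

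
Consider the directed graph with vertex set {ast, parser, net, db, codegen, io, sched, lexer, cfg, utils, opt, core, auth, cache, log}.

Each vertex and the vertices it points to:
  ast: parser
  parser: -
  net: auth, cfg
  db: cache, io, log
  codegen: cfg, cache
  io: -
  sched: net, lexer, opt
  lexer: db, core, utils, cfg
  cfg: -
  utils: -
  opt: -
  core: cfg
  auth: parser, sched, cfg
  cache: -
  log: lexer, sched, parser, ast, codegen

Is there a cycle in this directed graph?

DFS with white/gray/black marking, starting from cache:
cache gray
cache black
ast gray
  parser gray
  parser black
ast black
net gray
  auth gray
    auth→parser: parser black — skip
    sched gray
      sched→net: net is gray → back edge
Back edge found, so a cycle exists: net → auth → sched → net.

Yes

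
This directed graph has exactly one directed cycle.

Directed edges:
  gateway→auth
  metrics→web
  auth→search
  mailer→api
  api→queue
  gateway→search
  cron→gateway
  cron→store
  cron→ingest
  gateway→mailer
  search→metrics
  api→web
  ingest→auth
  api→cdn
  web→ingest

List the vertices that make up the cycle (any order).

web, auth, ingest, search, metrics

DFS with gray/black marking from auth:
auth gray
  search gray
    metrics gray
      web gray
        ingest gray
          ingest→auth: auth is gray → back edge
Back edge closes the cycle auth → search → metrics → web → ingest → auth; its vertices are {web, auth, ingest, search, metrics}.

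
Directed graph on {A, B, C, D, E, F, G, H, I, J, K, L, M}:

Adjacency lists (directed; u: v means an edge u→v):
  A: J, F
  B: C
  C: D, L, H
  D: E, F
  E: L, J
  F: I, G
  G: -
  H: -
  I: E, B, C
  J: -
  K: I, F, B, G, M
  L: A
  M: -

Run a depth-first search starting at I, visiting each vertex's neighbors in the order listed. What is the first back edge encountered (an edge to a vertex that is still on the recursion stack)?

DFS from I (visiting each vertex's neighbors in the order listed); mark gray on enter, black on exit:
I gray
  E gray
    L gray
      A gray
        J gray
        J black
        F gray
          F→I: I is gray → back edge
First back edge: F → I.

F→I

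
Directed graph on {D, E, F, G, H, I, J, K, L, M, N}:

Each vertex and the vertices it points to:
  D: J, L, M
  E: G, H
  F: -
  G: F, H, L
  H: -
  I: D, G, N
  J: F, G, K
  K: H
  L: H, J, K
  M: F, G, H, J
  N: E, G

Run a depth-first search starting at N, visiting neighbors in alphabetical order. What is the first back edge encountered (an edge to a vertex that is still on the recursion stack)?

J→G

DFS from N (visiting neighbors in alphabetical order); mark gray on enter, black on exit:
N gray
  E gray
    G gray
      F gray
      F black
      H gray
      H black
      L gray
        L→H: H black — skip
        J gray
          J→F: F black — skip
          J→G: G is gray → back edge
First back edge: J → G.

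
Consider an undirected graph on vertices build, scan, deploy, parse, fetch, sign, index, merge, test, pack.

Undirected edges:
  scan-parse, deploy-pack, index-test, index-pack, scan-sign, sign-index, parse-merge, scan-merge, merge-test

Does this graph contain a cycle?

DFS, tracking each vertex's parent; an edge to a visited non-parent vertex closes a cycle.
Start from fetch:
visit fetch (parent –)
visit build (parent –)
visit scan (parent –)
  visit merge (parent scan)
    visit parse (parent merge)
      parse–merge: parent, skip
      parse–scan: scan visited and ≠ parent → cycle
Cycle: scan – merge – parse – scan.

Yes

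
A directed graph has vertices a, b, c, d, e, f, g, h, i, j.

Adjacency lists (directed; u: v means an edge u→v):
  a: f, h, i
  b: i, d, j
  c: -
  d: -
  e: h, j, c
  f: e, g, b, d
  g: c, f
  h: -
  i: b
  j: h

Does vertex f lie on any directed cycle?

f is on a cycle iff f can reach itself via ≥1 edge.
f → g → f — yes.

Yes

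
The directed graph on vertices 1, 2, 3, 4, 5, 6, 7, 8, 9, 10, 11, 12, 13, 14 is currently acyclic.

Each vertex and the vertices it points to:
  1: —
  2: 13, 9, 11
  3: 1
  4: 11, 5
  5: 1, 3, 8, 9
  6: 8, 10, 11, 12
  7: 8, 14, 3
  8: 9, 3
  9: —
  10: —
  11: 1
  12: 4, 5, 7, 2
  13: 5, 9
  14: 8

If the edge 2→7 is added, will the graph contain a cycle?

No

Adding 2→7 creates a cycle iff 7 can already reach 2.
Explore from 7: no path reaches 2. The graph stays acyclic.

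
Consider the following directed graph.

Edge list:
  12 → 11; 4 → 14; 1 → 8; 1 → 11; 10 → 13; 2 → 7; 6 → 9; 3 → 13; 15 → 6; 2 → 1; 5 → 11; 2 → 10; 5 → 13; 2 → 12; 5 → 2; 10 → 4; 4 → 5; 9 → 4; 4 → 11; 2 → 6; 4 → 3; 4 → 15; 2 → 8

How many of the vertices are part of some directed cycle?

7

A vertex is on a directed cycle iff it belongs to a strongly connected component of size ≥ 2 (or has a self-loop).
The vertices on cycles are {2, 4, 5, 6, 9, 10, 15} — 7 in total.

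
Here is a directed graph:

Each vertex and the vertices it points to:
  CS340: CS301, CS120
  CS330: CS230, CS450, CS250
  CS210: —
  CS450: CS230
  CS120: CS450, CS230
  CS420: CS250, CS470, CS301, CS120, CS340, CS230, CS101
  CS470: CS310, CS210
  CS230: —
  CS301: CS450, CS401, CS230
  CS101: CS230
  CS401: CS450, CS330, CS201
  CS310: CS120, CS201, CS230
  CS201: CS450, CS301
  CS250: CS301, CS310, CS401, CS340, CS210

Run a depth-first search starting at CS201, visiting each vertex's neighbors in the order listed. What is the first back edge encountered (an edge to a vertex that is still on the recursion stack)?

CS250→CS301

DFS from CS201 (visiting each vertex's neighbors in the order listed); mark gray on enter, black on exit:
CS201 gray
  CS450 gray
    CS230 gray
    CS230 black
  CS450 black
  CS301 gray
    CS301→CS450: CS450 black — skip
    CS401 gray
      CS401→CS450: CS450 black — skip
      CS330 gray
        CS330→CS230: CS230 black — skip
        CS330→CS450: CS450 black — skip
        CS250 gray
          CS250→CS301: CS301 is gray → back edge
First back edge: CS250 → CS301.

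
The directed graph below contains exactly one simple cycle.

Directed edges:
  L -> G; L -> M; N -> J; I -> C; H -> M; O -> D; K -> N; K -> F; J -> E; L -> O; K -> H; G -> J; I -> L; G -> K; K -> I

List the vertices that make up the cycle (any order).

DFS with gray/black marking from L:
L gray
  M gray
  M black
  G gray
    K gray
      I gray
        C gray
        C black
        I→L: L is gray → back edge
Back edge closes the cycle L → G → K → I → L; its vertices are {G, I, K, L}.

G, I, K, L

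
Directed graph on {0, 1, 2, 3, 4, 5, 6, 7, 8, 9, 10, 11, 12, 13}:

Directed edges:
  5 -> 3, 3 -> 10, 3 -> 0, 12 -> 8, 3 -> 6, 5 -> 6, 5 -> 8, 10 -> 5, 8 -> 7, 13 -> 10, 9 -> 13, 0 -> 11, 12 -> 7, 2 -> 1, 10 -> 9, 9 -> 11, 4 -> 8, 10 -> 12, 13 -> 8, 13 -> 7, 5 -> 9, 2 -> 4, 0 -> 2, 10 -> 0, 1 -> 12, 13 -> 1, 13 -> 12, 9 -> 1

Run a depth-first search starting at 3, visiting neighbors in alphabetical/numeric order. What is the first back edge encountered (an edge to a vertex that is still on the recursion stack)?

DFS from 3 (visiting neighbors in alphabetical/numeric order); mark gray on enter, black on exit:
3 gray
  0 gray
    2 gray
      1 gray
        12 gray
          7 gray
          7 black
          8 gray
            8→7: 7 black — skip
          8 black
        12 black
      1 black
      4 gray
        4→8: 8 black — skip
      4 black
    2 black
    11 gray
    11 black
  0 black
  6 gray
  6 black
  10 gray
    10→0: 0 black — skip
    5 gray
      5→3: 3 is gray → back edge
First back edge: 5 → 3.

5→3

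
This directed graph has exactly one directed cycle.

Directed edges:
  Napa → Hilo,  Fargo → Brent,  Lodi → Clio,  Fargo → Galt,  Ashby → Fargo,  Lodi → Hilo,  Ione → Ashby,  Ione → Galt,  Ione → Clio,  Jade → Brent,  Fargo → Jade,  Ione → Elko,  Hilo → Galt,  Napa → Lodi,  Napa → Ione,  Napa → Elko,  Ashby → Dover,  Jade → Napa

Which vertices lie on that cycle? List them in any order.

DFS with gray/black marking from Napa:
Napa gray
  Ione gray
    Galt gray
    Galt black
    Elko gray
    Elko black
    Clio gray
    Clio black
    Ashby gray
      Fargo gray
        Fargo→Galt: Galt black — skip
        Brent gray
        Brent black
        Jade gray
          Jade→Brent: Brent black — skip
          Jade→Napa: Napa is gray → back edge
Back edge closes the cycle Napa → Ione → Ashby → Fargo → Jade → Napa; its vertices are {Ione, Jade, Napa, Ashby, Fargo}.

Ione, Jade, Napa, Ashby, Fargo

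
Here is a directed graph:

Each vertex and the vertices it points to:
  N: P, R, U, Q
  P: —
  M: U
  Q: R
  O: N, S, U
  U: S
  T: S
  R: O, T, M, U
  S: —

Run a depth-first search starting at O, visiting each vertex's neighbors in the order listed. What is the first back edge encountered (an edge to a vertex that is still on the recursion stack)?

R->O

DFS from O (visiting each vertex's neighbors in the order listed); mark gray on enter, black on exit:
O gray
  N gray
    P gray
    P black
    R gray
      R→O: O is gray → back edge
First back edge: R → O.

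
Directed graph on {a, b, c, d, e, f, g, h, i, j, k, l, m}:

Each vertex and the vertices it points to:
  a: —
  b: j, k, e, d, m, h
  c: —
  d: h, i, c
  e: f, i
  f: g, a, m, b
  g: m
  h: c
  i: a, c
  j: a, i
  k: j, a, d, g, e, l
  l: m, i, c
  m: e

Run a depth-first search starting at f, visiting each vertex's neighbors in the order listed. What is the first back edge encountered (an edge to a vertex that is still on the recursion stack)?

DFS from f (visiting each vertex's neighbors in the order listed); mark gray on enter, black on exit:
f gray
  g gray
    m gray
      e gray
        e→f: f is gray → back edge
First back edge: e → f.

e->f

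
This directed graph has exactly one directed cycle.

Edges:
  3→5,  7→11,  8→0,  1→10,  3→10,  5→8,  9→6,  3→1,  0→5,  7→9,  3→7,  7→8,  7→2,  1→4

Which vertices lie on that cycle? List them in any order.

DFS with gray/black marking from 5:
5 gray
  8 gray
    0 gray
      0→5: 5 is gray → back edge
Back edge closes the cycle 5 → 8 → 0 → 5; its vertices are {0, 5, 8}.

0, 5, 8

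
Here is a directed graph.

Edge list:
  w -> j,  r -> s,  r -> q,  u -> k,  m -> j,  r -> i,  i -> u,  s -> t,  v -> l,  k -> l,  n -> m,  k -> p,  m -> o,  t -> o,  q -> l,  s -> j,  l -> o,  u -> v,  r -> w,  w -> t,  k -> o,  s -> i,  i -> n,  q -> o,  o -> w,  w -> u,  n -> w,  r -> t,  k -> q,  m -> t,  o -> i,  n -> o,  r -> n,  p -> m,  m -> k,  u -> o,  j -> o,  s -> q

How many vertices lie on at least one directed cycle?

13

A vertex is on a directed cycle iff it belongs to a strongly connected component of size ≥ 2 (or has a self-loop).
The vertices on cycles are {i, j, k, l, m, n, o, p, q, t, u, v, w} — 13 in total.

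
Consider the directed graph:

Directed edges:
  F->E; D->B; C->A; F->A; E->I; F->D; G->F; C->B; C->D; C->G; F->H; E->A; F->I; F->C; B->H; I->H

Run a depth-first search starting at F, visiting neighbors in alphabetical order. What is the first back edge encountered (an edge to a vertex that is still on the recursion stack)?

DFS from F (visiting neighbors in alphabetical order); mark gray on enter, black on exit:
F gray
  A gray
  A black
  C gray
    C→A: A black — skip
    B gray
      H gray
      H black
    B black
    D gray
      D→B: B black — skip
    D black
    G gray
      G→F: F is gray → back edge
First back edge: G → F.

G→F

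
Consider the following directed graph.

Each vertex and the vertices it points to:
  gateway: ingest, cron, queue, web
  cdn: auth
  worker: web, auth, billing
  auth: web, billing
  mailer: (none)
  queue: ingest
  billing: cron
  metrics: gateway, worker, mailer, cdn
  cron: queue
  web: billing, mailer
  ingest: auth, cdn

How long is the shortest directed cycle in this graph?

5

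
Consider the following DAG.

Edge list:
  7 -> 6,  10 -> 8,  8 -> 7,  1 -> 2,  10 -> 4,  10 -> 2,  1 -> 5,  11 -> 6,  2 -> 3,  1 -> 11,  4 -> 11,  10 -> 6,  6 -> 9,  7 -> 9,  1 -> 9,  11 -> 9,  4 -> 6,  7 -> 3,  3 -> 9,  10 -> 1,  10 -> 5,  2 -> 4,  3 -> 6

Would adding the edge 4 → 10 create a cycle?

Yes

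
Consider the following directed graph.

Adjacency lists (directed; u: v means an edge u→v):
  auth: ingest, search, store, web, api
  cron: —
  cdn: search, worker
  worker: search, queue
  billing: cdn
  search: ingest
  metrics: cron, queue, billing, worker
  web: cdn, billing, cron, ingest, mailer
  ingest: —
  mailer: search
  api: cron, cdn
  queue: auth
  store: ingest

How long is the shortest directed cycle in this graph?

For each vertex v, BFS finds the shortest path from v back to v.
The shortest such closed walk is worker → queue → auth → web → cdn → worker, length 5.

5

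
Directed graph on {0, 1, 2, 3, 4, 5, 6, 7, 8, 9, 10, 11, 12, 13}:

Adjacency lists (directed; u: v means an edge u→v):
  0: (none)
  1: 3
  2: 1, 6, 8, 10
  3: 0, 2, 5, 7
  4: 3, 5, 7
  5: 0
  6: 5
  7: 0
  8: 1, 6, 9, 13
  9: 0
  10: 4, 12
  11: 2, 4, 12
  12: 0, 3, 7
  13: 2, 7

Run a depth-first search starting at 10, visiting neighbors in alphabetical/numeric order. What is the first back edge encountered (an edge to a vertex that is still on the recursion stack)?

1->3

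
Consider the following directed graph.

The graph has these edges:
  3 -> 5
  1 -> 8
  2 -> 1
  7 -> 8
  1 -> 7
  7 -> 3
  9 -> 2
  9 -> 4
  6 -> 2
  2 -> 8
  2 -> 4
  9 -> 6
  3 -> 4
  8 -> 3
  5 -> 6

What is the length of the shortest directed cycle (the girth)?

5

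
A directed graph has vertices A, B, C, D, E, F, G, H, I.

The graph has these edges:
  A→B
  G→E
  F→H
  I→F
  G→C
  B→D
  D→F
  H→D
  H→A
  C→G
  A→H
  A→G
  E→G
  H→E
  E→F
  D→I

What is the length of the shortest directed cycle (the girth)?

For each vertex v, BFS finds the shortest path from v back to v.
The shortest such closed walk is H → A → H, length 2.

2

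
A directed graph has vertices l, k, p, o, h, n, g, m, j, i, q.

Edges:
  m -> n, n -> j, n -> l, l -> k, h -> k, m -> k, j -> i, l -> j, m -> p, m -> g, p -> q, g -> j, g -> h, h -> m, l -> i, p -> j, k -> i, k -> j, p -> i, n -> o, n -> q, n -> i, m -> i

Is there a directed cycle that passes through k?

k lies on a cycle iff there is a path from k back to itself.
Exploring from k, it never reaches itself; equivalently, its strongly connected component is a singleton.

No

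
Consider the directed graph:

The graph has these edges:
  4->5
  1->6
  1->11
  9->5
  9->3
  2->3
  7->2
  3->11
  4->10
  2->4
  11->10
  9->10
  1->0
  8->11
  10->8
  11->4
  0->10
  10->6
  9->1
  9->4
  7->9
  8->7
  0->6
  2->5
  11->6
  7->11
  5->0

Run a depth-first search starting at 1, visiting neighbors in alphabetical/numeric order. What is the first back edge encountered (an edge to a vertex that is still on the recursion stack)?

5->0

DFS from 1 (visiting neighbors in alphabetical/numeric order); mark gray on enter, black on exit:
1 gray
  0 gray
    6 gray
    6 black
    10 gray
      10→6: 6 black — skip
      8 gray
        7 gray
          2 gray
            3 gray
              11 gray
                4 gray
                  5 gray
                    5→0: 0 is gray → back edge
First back edge: 5 → 0.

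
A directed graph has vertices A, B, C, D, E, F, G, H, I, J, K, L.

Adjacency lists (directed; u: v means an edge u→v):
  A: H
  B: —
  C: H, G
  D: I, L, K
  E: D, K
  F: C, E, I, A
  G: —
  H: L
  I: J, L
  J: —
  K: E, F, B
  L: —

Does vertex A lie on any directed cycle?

A lies on a cycle iff there is a path from A back to itself.
Exploring from A, it never reaches itself; equivalently, its strongly connected component is a singleton.

No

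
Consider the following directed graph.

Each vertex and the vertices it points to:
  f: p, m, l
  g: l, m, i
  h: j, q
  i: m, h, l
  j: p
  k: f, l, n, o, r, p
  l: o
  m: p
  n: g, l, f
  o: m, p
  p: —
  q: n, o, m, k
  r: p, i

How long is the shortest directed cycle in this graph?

5

For each vertex v, BFS finds the shortest path from v back to v.
The shortest such closed walk is h → q → k → r → i → h, length 5.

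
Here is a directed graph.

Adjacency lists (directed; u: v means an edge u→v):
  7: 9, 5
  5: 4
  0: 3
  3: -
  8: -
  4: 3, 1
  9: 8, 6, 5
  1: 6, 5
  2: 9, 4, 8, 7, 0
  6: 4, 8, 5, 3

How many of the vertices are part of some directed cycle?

4

A vertex is on a directed cycle iff it belongs to a strongly connected component of size ≥ 2 (or has a self-loop).
The vertices on cycles are {1, 4, 5, 6} — 4 in total.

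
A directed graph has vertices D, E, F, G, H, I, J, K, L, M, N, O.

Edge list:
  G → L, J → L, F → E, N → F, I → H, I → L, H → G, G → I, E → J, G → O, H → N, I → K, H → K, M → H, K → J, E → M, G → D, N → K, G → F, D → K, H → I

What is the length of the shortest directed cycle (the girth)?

For each vertex v, BFS finds the shortest path from v back to v.
The shortest such closed walk is H → I → H, length 2.

2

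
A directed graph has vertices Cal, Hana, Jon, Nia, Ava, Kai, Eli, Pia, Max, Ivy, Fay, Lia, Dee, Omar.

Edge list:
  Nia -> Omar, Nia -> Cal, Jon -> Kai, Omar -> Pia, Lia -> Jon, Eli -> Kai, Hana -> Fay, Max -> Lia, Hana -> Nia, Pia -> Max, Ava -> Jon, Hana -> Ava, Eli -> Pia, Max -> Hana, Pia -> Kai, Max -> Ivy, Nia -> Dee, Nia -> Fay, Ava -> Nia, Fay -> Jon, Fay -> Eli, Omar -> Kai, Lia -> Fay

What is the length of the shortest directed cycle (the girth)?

For each vertex v, BFS finds the shortest path from v back to v.
The shortest such closed walk is Max → Hana → Fay → Eli → Pia → Max, length 5.

5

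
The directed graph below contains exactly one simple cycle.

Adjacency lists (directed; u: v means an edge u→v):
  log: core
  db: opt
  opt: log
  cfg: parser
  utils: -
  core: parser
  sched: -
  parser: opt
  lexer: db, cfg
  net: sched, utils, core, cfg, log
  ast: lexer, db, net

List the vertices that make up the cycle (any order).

DFS with gray/black marking from core:
core gray
  parser gray
    opt gray
      log gray
        log→core: core is gray → back edge
Back edge closes the cycle core → parser → opt → log → core; its vertices are {log, opt, core, parser}.

log, opt, core, parser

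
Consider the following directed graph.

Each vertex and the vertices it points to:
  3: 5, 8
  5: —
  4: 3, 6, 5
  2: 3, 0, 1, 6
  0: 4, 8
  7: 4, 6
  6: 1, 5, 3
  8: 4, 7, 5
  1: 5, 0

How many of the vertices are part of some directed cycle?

A vertex is on a directed cycle iff it belongs to a strongly connected component of size ≥ 2 (or has a self-loop).
The vertices on cycles are {0, 1, 3, 4, 6, 7, 8} — 7 in total.

7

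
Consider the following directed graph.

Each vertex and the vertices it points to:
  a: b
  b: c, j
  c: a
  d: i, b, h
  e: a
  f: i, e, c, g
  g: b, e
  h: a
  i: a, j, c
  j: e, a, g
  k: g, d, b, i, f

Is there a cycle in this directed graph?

DFS with white/gray/black marking, starting from b:
b gray
  c gray
    a gray
      a→b: b is gray → back edge
Back edge found, so a cycle exists: b → c → a → b.

Yes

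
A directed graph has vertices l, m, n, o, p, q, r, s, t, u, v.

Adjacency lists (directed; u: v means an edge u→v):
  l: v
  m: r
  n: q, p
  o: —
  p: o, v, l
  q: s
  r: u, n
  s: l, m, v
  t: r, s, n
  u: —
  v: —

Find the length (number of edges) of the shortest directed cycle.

5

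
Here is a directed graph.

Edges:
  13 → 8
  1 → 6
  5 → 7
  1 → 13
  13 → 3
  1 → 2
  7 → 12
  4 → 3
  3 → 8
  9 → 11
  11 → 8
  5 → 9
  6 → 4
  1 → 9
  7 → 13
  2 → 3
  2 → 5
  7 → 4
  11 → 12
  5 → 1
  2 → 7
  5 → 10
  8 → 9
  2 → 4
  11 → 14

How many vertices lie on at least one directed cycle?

A vertex is on a directed cycle iff it belongs to a strongly connected component of size ≥ 2 (or has a self-loop).
The vertices on cycles are {1, 2, 5, 8, 9, 11} — 6 in total.

6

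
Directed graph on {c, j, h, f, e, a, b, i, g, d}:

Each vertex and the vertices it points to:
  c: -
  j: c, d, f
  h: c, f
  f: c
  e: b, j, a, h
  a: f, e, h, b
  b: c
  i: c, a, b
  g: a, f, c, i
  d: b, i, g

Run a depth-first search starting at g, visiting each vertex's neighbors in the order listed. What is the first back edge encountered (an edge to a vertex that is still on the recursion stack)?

i->a

DFS from g (visiting each vertex's neighbors in the order listed); mark gray on enter, black on exit:
g gray
  a gray
    f gray
      c gray
      c black
    f black
    e gray
      b gray
        b→c: c black — skip
      b black
      j gray
        j→c: c black — skip
        d gray
          d→b: b black — skip
          i gray
            i→c: c black — skip
            i→a: a is gray → back edge
First back edge: i → a.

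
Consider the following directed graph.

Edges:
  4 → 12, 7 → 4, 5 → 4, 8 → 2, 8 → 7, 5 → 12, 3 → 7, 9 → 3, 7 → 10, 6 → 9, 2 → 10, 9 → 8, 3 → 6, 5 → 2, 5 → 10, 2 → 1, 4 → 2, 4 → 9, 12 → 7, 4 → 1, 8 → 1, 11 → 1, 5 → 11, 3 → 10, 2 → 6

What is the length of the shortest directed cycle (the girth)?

For each vertex v, BFS finds the shortest path from v back to v.
The shortest such closed walk is 4 → 12 → 7 → 4, length 3.

3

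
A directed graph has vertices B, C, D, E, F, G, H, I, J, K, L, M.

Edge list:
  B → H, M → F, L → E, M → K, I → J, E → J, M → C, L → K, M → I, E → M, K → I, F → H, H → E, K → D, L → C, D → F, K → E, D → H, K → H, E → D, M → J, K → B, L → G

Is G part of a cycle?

No

G lies on a cycle iff there is a path from G back to itself.
Exploring from G, it never reaches itself; equivalently, its strongly connected component is a singleton.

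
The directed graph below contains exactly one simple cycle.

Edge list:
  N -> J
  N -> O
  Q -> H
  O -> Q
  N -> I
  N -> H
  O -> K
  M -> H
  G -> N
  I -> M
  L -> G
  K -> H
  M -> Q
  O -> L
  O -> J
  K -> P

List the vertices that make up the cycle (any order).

DFS with gray/black marking from N:
N gray
  H gray
  H black
  I gray
    M gray
      Q gray
        Q→H: H black — skip
      Q black
      M→H: H black — skip
    M black
  I black
  J gray
  J black
  O gray
    O→Q: Q black — skip
    L gray
      G gray
        G→N: N is gray → back edge
Back edge closes the cycle N → O → L → G → N; its vertices are {G, L, N, O}.

G, L, N, O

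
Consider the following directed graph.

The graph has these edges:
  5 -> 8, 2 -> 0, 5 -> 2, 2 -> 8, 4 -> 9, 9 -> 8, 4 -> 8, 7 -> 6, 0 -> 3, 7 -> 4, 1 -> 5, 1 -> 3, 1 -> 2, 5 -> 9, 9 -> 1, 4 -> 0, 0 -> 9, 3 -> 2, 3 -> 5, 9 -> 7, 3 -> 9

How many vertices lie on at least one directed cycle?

8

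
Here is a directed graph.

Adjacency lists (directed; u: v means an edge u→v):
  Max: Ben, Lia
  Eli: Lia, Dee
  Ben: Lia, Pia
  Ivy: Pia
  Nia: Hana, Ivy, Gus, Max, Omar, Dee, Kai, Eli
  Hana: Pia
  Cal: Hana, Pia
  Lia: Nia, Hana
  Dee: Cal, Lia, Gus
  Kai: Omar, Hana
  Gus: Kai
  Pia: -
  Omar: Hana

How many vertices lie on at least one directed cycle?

6

A vertex is on a directed cycle iff it belongs to a strongly connected component of size ≥ 2 (or has a self-loop).
The vertices on cycles are {Ben, Dee, Eli, Lia, Max, Nia} — 6 in total.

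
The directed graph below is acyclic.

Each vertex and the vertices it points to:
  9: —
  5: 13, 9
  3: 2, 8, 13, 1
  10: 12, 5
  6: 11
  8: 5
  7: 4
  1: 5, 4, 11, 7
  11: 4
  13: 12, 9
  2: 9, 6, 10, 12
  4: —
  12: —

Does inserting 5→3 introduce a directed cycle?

Adding 5→3 creates a cycle iff 3 can already reach 5.
Path from 3: 3 → 8 → 5.
So 3 → … → 5 → 3 is a cycle.

Yes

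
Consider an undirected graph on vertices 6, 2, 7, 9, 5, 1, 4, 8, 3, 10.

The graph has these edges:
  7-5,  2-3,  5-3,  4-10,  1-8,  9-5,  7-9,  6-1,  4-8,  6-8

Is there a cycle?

Yes

DFS, tracking each vertex's parent; an edge to a visited non-parent vertex closes a cycle.
Start from 6:
visit 6 (parent –)
  visit 1 (parent 6)
    visit 8 (parent 1)
      8–1: parent, skip
      8–6: 6 visited and ≠ parent → cycle
Cycle: 6 – 1 – 8 – 6.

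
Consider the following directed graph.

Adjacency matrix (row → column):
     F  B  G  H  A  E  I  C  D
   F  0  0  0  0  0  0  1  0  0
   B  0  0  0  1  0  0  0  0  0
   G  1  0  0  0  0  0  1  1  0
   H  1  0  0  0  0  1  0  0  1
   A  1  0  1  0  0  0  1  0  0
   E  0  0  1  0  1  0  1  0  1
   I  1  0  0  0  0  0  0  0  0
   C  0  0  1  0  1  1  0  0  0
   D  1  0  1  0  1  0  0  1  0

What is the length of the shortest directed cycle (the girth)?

For each vertex v, BFS finds the shortest path from v back to v.
The shortest such closed walk is C → G → C, length 2.

2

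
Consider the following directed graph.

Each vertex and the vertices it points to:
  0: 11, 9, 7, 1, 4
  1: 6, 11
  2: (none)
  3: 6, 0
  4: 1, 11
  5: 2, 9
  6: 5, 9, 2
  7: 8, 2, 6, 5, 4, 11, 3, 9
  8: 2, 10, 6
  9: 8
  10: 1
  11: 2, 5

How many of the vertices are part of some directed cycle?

A vertex is on a directed cycle iff it belongs to a strongly connected component of size ≥ 2 (or has a self-loop).
The vertices on cycles are {0, 1, 3, 5, 6, 7, 8, 9, 10, 11} — 10 in total.

10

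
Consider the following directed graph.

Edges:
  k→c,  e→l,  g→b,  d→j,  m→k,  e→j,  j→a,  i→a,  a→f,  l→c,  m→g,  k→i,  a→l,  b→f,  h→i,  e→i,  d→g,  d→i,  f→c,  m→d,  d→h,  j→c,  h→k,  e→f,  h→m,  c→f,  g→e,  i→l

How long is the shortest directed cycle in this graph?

For each vertex v, BFS finds the shortest path from v back to v.
The shortest such closed walk is f → c → f, length 2.

2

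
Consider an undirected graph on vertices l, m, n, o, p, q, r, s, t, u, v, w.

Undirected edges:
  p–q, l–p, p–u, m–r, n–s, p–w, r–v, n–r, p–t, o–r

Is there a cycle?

No

DFS, tracking each vertex's parent; an edge to a visited non-parent vertex closes a cycle.
Start from s:
visit s (parent –)
  visit n (parent s)
    visit r (parent n)
      visit m (parent r)
        m–r: parent, skip
      visit o (parent r)
        o–r: parent, skip
      r–n: parent, skip
      visit v (parent r)
        v–r: parent, skip
    n–s: parent, skip
visit l (parent –)
  visit p (parent l)
    visit w (parent p)
      w–p: parent, skip
    visit u (parent p)
      u–p: parent, skip
    p–l: parent, skip
    visit q (parent p)
      q–p: parent, skip
    visit t (parent p)
      t–p: parent, skip
No non-parent visited neighbor found — the graph is a forest.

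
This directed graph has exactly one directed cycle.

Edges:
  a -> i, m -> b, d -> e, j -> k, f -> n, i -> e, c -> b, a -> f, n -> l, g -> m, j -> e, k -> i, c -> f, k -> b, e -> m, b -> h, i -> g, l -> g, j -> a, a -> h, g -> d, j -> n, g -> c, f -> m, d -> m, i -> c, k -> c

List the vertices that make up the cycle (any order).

DFS with gray/black marking from n:
n gray
  l gray
    g gray
      d gray
        e gray
          m gray
            b gray
              h gray
              h black
            b black
          m black
        e black
        d→m: m black — skip
      d black
      c gray
        f gray
          f→n: n is gray → back edge
Back edge closes the cycle n → l → g → c → f → n; its vertices are {c, f, g, l, n}.

c, f, g, l, n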